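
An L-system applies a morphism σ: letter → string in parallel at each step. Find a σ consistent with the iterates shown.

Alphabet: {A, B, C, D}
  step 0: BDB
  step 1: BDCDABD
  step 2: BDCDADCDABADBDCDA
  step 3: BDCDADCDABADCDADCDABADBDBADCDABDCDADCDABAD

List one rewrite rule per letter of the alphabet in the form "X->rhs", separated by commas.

A->BAD, B->BD, C->D, D->CDA

  step 2 ⇒ step 3: BDCDADCDABADBDCDA ⇒ BD·CDA·D·CDA·BAD·CDA·D·CDA·BAD·BD·BAD·CDA·BD·CDA·D·CDA·BAD
    A ↦ BAD
    B ↦ BD
    C ↦ D
    D ↦ CDA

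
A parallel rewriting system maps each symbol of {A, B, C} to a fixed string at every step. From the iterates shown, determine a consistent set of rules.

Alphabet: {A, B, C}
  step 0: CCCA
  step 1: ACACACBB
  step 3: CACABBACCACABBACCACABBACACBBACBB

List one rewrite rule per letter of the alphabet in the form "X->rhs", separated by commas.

  step 0 ⇒ step 1: CCCA ⇒ AC·AC·AC·BB
    A ↦ BB
    C ↦ AC
    B ↦ CA  (constrained at step 1)

A->BB, B->CA, C->AC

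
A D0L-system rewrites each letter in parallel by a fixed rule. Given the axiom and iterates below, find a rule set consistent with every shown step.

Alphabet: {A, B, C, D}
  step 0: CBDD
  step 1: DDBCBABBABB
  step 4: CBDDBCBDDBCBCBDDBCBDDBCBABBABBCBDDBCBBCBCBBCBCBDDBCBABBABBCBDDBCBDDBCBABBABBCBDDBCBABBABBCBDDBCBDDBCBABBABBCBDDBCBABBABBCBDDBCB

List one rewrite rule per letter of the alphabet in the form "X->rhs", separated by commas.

  step 0 ⇒ step 1: CBDD ⇒ DDB·CB·ABB·ABB
    B ↦ CB
    C ↦ DDB
    D ↦ ABB
    A ↦ B  (constrained at step 1)

A->B, B->CB, C->DDB, D->ABB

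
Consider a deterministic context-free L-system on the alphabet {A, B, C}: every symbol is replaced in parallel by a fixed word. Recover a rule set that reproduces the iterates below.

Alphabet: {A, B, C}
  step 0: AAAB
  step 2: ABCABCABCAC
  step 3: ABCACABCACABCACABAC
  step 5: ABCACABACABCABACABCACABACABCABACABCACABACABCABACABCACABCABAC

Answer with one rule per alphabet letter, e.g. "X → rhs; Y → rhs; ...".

A->AB, B->C, C->AC

  step 2 ⇒ step 3: ABCABCABCAC ⇒ AB·C·AC·AB·C·AC·AB·C·AC·AB·AC
    A ↦ AB
    B ↦ C
    C ↦ AC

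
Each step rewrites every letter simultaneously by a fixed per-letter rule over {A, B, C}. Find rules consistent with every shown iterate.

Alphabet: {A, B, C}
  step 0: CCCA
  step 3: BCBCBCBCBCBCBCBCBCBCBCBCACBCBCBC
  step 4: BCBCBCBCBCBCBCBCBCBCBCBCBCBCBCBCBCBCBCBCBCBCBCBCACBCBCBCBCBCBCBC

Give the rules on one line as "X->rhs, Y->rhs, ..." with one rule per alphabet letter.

  step 3 ⇒ step 4: BCBCBCBCBCBCBCBCBCBCBCBCACBCBCBC ⇒ BC·BC·BC·BC·BC·BC·BC·BC·BC·BC·BC·BC·BC·BC·BC·BC·BC·BC·BC·BC·BC·BC·BC·BC·AC·BC·BC·BC·BC·BC·BC·BC
    A ↦ AC
    B ↦ BC
    C ↦ BC

A->AC, B->BC, C->BC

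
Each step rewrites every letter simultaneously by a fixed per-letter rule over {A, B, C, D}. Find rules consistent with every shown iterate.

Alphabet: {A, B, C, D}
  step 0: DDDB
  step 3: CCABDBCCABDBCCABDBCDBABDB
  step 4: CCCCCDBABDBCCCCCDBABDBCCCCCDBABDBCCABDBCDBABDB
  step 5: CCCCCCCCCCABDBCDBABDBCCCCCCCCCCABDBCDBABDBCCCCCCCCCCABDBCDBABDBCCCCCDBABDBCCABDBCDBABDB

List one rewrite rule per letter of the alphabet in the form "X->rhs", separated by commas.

  step 4 ⇒ step 5: CCCCCDBABDBCCCCCDBABDBCCCCCDBABDBCCABDBCDBABDB ⇒ CC·CC·CC·CC·CC·AB·DB·C·DB·AB·DB·CC·CC·CC·CC·CC·AB·DB·C·DB·AB·DB·CC·CC·CC·CC·CC·AB·DB·C·DB·AB·DB·CC·CC·C·DB·AB·DB·CC·AB·DB·C·DB·AB·DB
    A ↦ C
    B ↦ DB
    C ↦ CC
    D ↦ AB

A->C, B->DB, C->CC, D->AB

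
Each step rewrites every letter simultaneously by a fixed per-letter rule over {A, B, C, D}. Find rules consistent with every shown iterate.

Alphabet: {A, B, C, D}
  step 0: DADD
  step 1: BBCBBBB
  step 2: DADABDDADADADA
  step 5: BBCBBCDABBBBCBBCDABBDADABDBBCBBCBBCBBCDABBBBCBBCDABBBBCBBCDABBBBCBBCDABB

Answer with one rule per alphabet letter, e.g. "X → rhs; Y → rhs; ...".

A->C, B->DA, C->BD, D->BB

  step 1 ⇒ step 2: BBCBBBB ⇒ DA·DA·BD·DA·DA·DA·DA
    B ↦ DA
    C ↦ BD
  step 0 ⇒ step 1: DADD ⇒ BB·C·BB·BB
    A ↦ C
  step 0 ⇒ step 1: DADD ⇒ BB·C·BB·BB
    D ↦ BB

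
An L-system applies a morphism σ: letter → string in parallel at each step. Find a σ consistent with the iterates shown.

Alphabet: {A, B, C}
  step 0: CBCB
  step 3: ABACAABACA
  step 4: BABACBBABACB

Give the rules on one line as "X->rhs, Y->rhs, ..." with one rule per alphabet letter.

A->B, B->A, C->AC

  step 3 ⇒ step 4: ABACAABACA ⇒ B·A·B·AC·B·B·A·B·AC·B
    A ↦ B
    B ↦ A
    C ↦ AC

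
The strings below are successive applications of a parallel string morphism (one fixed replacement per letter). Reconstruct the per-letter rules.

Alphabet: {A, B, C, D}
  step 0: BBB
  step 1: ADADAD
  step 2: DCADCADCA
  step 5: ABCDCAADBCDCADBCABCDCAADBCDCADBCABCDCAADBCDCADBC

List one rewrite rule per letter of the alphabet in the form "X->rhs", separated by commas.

A->DC, B->AD, C->BC, D->A

  step 1 ⇒ step 2: ADADAD ⇒ DC·A·DC·A·DC·A
    A ↦ DC
    D ↦ A
  step 0 ⇒ step 1: BBB ⇒ AD·AD·AD
    B ↦ AD
    C ↦ BC  (constrained at step 2)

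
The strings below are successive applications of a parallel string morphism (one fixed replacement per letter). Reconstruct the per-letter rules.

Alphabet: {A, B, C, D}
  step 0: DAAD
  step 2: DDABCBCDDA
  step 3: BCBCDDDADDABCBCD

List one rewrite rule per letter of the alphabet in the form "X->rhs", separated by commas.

A->D, B->DD, C->A, D->BC

  step 2 ⇒ step 3: DDABCBCDDA ⇒ BC·BC·D·DD·A·DD·A·BC·BC·D
    A ↦ D
    B ↦ DD
    C ↦ A
    D ↦ BC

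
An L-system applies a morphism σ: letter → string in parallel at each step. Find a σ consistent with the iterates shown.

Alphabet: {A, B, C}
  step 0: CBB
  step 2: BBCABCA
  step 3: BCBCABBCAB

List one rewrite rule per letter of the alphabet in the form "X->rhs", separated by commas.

  step 2 ⇒ step 3: BBCABCA ⇒ BC·BC·A·B·BC·A·B
    A ↦ B
    B ↦ BC
    C ↦ A

A->B, B->BC, C->A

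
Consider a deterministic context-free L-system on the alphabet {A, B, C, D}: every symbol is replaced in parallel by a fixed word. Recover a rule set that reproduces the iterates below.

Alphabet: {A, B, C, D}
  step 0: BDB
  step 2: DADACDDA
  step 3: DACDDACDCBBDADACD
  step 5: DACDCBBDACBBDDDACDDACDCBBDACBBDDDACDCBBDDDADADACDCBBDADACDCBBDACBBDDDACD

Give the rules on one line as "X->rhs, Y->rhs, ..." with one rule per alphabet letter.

A->CD, B->D, C->CBB, D->DA

  step 2 ⇒ step 3: DADACDDA ⇒ DA·CD·DA·CD·CBB·DA·DA·CD
    A ↦ CD
    C ↦ CBB
    D ↦ DA
    B ↦ D  (constrained at step 0)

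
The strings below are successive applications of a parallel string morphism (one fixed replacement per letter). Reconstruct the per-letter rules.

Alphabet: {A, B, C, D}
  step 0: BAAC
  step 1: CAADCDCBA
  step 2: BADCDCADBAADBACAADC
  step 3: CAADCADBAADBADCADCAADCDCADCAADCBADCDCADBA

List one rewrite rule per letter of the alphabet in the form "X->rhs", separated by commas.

  step 2 ⇒ step 3: BADCDCADBAADBACAADC ⇒ CAA·DC·AD·BA·AD·BA·DC·AD·CAA·DC·DC·AD·CAA·DC·BA·DC·DC·AD·BA
    A ↦ DC
    B ↦ CAA
    C ↦ BA
    D ↦ AD

A->DC, B->CAA, C->BA, D->AD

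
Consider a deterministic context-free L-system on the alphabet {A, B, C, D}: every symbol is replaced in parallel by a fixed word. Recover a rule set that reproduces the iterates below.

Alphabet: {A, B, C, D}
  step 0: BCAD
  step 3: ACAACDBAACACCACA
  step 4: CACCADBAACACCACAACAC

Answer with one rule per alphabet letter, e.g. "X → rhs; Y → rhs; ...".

  step 3 ⇒ step 4: ACAACDBAACACCACA ⇒ C·A·C·C·A·DBA·ACA·C·C·A·C·A·A·C·A·C
    A ↦ C
    B ↦ ACA
    C ↦ A
    D ↦ DBA

A->C, B->ACA, C->A, D->DBA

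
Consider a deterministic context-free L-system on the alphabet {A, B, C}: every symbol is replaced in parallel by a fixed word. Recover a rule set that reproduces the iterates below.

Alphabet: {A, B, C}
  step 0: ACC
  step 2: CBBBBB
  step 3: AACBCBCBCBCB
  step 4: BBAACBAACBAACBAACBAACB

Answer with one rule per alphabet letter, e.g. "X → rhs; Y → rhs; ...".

  step 3 ⇒ step 4: AACBCBCBCBCB ⇒ B·B·AA·CB·AA·CB·AA·CB·AA·CB·AA·CB
    A ↦ B
    B ↦ CB
    C ↦ AA

A->B, B->CB, C->AA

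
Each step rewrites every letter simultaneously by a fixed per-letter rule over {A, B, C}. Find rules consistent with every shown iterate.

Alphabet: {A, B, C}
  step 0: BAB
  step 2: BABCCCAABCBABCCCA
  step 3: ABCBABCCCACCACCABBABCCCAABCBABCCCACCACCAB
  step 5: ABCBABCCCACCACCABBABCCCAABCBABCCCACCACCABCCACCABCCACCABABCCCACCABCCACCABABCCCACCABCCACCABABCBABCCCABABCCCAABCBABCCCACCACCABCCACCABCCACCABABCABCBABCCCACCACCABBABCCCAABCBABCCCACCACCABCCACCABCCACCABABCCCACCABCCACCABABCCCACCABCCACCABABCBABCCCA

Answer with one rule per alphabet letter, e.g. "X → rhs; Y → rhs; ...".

  step 2 ⇒ step 3: BABCCCAABCBABCCCA ⇒ ABC·B·ABC·CCA·CCA·CCA·B·B·ABC·CCA·ABC·B·ABC·CCA·CCA·CCA·B
    A ↦ B
    B ↦ ABC
    C ↦ CCA

A->B, B->ABC, C->CCA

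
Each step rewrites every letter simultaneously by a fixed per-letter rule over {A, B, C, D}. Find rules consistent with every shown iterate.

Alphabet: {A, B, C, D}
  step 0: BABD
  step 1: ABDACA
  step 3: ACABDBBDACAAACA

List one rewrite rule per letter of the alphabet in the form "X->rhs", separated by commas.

A->BD, B->A, C->B, D->CA

  step 0 ⇒ step 1: BABD ⇒ A·BD·A·CA
    A ↦ BD
    B ↦ A
    D ↦ CA
    C ↦ B  (constrained at step 1)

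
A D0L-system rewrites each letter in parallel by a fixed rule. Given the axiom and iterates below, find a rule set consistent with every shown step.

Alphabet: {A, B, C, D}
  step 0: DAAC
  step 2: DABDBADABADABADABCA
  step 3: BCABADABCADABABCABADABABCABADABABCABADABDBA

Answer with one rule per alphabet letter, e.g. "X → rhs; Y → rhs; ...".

  step 2 ⇒ step 3: DABDBADABADABADABCA ⇒ BCA·BA·DA·BCA·DA·BA·BCA·BA·DA·BA·BCA·BA·DA·BA·BCA·BA·DA·BD·BA
    A ↦ BA
    B ↦ DA
    C ↦ BD
    D ↦ BCA

A->BA, B->DA, C->BD, D->BCA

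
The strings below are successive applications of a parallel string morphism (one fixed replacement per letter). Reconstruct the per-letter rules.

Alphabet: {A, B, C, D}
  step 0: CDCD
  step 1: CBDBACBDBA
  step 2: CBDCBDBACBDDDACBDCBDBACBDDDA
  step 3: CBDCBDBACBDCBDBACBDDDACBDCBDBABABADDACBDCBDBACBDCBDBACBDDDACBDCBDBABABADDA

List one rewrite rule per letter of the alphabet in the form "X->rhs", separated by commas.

  step 2 ⇒ step 3: CBDCBDBACBDDDACBDCBDBACBDDDA ⇒ CBD·CBD·BA·CBD·CBD·BA·CBD·DDA·CBD·CBD·BA·BA·BA·DDA·CBD·CBD·BA·CBD·CBD·BA·CBD·DDA·CBD·CBD·BA·BA·BA·DDA
    A ↦ DDA
    B ↦ CBD
    C ↦ CBD
    D ↦ BA

A->DDA, B->CBD, C->CBD, D->BA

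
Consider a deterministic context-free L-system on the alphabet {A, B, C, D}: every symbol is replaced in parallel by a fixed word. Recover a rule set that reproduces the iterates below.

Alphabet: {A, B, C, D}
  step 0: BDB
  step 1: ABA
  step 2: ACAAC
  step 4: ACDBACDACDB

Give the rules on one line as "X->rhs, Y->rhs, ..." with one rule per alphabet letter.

A->AC, B->A, C->D, D->B

  step 1 ⇒ step 2: ABA ⇒ AC·A·AC
    A ↦ AC
    B ↦ A
    C ↦ D  (constrained at step 2)
  step 0 ⇒ step 1: BDB ⇒ A·B·A
    D ↦ B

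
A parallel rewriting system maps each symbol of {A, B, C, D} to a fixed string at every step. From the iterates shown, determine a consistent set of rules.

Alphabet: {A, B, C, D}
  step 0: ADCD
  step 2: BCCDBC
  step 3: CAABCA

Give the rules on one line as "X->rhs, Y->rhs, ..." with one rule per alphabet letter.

  step 2 ⇒ step 3: BCCDBC ⇒ C·A·A·B·C·A
    B ↦ C
    C ↦ A
    D ↦ B
    A ↦ DB  (constrained at step 0)

A->DB, B->C, C->A, D->B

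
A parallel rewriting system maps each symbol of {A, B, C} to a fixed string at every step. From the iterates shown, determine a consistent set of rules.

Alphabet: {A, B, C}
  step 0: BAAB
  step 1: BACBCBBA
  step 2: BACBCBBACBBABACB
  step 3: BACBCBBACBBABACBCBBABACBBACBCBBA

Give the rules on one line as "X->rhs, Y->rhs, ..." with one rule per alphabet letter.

  step 2 ⇒ step 3: BACBCBBACBBABACB ⇒ BA·CB·CB·BA·CB·BA·BA·CB·CB·BA·BA·CB·BA·CB·CB·BA
    A ↦ CB
    B ↦ BA
    C ↦ CB

A->CB, B->BA, C->CB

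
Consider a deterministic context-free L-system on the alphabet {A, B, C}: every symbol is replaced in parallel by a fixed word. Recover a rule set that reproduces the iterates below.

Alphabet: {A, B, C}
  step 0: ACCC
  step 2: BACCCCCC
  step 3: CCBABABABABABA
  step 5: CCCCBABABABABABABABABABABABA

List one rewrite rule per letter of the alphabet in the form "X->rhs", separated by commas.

  step 2 ⇒ step 3: BACCCCCC ⇒ C·C·BA·BA·BA·BA·BA·BA
    A ↦ C
    B ↦ C
    C ↦ BA

A->C, B->C, C->BA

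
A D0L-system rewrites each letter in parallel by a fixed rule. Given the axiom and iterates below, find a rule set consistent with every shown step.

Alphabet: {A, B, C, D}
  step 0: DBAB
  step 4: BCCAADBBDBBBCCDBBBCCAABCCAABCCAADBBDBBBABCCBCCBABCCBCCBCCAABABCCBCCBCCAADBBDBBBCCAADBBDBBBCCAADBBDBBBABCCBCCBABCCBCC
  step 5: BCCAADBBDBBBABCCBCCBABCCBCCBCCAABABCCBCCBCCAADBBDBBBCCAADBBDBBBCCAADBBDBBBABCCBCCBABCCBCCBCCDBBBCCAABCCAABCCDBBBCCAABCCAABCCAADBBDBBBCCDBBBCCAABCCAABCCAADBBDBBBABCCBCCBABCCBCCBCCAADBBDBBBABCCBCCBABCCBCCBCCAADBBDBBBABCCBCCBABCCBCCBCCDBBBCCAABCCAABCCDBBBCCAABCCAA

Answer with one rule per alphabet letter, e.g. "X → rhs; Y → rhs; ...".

A->DBB, B->BCC, C->A, D->BA

  step 4 ⇒ step 5: BCCAADBBDBBBCCDBBBCCAABCCAABCCAADBBDBBBABCCBCCBABCCBCCBCCAABABCCBCCBCCAADBBDBBBCCAADBBDBBBCCAADBBDBBBABCCBCCBABCCBCC ⇒ BCC·A·A·DBB·DBB·BA·BCC·BCC·BA·BCC·BCC·BCC·A·A·BA·BCC·BCC·BCC·A·A·DBB·DBB·BCC·A·A·DBB·DBB·BCC·A·A·DBB·DBB·BA·BCC·BCC·BA·BCC·BCC·BCC·DBB·BCC·A·A·BCC·A·A·BCC·DBB·BCC·A·A·BCC·A·A·BCC·A·A·DBB·DBB·BCC·DBB·BCC·A·A·BCC·A·A·BCC·A·A·DBB·DBB·BA·BCC·BCC·BA·BCC·BCC·BCC·A·A·DBB·DBB·BA·BCC·BCC·BA·BCC·BCC·BCC·A·A·DBB·DBB·BA·BCC·BCC·BA·BCC·BCC·BCC·DBB·BCC·A·A·BCC·A·A·BCC·DBB·BCC·A·A·BCC·A·A
    A ↦ DBB
    B ↦ BCC
    C ↦ A
    D ↦ BA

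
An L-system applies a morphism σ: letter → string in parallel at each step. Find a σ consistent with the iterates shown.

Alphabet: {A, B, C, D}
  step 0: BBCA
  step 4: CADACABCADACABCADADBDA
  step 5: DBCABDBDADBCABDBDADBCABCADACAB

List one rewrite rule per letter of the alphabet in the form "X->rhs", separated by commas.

  step 4 ⇒ step 5: CADACABCADACABCADADBDA ⇒ D·B·CA·B·D·B·DA·D·B·CA·B·D·B·DA·D·B·CA·B·CA·DA·CA·B
    A ↦ B
    B ↦ DA
    C ↦ D
    D ↦ CA

A->B, B->DA, C->D, D->CA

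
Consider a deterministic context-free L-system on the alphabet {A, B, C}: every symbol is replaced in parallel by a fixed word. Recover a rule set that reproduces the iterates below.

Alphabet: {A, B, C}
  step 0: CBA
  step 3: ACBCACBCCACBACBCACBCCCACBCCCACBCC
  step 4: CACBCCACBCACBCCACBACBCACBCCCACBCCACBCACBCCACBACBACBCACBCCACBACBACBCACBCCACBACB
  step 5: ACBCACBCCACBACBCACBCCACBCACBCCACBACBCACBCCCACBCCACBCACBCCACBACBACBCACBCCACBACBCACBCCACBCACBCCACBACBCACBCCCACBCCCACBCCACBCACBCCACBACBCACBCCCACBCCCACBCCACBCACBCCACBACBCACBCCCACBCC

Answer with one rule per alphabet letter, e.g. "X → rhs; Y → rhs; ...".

A->C, B->CC, C->ACB

  step 4 ⇒ step 5: CACBCCACBCACBCCACBACBCACBCCCACBCCACBCACBCCACBACBACBCACBCCACBACBACBCACBCCACBACB ⇒ ACB·C·ACB·CC·ACB·ACB·C·ACB·CC·ACB·C·ACB·CC·ACB·ACB·C·ACB·CC·C·ACB·CC·ACB·C·ACB·CC·ACB·ACB·ACB·C·ACB·CC·ACB·ACB·C·ACB·CC·ACB·C·ACB·CC·ACB·ACB·C·ACB·CC·C·ACB·CC·C·ACB·CC·ACB·C·ACB·CC·ACB·ACB·C·ACB·CC·C·ACB·CC·C·ACB·CC·ACB·C·ACB·CC·ACB·ACB·C·ACB·CC·C·ACB·CC
    A ↦ C
    B ↦ CC
    C ↦ ACB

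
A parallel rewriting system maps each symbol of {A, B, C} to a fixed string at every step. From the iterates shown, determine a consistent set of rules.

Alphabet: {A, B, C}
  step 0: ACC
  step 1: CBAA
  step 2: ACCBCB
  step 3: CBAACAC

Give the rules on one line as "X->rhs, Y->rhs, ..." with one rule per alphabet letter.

A->CB, B->C, C->A

  step 2 ⇒ step 3: ACCBCB ⇒ CB·A·A·C·A·C
    A ↦ CB
    B ↦ C
    C ↦ A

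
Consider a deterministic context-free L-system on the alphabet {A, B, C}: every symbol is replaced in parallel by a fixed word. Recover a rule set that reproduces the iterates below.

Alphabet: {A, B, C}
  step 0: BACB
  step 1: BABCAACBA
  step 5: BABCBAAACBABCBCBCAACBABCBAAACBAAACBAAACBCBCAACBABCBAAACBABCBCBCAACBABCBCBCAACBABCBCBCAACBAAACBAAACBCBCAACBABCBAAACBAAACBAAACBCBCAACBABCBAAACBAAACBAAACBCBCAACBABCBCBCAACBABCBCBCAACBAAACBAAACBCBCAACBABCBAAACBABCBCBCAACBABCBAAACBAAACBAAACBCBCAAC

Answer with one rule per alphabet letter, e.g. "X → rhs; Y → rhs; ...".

  step 0 ⇒ step 1: BACB ⇒ BA·BC·AAC·BA
    A ↦ BC
    B ↦ BA
    C ↦ AAC

A->BC, B->BA, C->AAC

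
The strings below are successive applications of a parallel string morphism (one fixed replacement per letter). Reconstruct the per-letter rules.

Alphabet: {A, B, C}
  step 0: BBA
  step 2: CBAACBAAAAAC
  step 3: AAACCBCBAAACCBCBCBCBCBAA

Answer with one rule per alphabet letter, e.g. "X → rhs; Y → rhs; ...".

  step 2 ⇒ step 3: CBAACBAAAAAC ⇒ AA·AC·CB·CB·AA·AC·CB·CB·CB·CB·CB·AA
    A ↦ CB
    B ↦ AC
    C ↦ AA

A->CB, B->AC, C->AA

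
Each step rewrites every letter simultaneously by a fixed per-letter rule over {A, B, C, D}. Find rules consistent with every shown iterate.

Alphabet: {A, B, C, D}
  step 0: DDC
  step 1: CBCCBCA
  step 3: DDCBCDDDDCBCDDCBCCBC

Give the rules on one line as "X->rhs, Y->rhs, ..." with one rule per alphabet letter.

  step 0 ⇒ step 1: DDC ⇒ CBC·CBC·A
    C ↦ A
    D ↦ CBC
    A ↦ DD  (constrained at step 1)
    B ↦ D  (constrained at step 1)

A->DD, B->D, C->A, D->CBC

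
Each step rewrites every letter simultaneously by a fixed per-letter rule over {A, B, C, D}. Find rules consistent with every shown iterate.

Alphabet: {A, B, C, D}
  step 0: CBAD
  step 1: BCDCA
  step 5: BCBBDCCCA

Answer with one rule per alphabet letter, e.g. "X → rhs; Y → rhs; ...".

A->D, B->C, C->B, D->CA

  step 0 ⇒ step 1: CBAD ⇒ B·C·D·CA
    A ↦ D
    B ↦ C
    C ↦ B
    D ↦ CA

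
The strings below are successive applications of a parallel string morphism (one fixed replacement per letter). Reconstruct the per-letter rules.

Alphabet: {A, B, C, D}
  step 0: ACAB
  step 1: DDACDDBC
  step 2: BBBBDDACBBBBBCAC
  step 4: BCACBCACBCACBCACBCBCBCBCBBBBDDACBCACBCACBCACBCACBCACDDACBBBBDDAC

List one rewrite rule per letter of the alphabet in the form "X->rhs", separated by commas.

A->DD, B->BC, C->AC, D->BB

  step 1 ⇒ step 2: DDACDDBC ⇒ BB·BB·DD·AC·BB·BB·BC·AC
    A ↦ DD
    B ↦ BC
    C ↦ AC
    D ↦ BB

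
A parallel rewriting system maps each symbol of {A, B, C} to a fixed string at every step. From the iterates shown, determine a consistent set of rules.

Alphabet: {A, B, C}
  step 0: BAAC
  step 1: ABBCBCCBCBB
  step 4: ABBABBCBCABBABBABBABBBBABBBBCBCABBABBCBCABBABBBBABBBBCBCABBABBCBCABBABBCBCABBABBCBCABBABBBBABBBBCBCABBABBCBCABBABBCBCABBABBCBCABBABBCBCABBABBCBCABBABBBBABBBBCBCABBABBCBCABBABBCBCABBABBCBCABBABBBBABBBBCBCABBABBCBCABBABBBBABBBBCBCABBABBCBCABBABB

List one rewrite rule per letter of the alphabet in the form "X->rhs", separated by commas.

  step 0 ⇒ step 1: BAAC ⇒ ABB·CBC·CBC·BB
    A ↦ CBC
    B ↦ ABB
    C ↦ BB

A->CBC, B->ABB, C->BB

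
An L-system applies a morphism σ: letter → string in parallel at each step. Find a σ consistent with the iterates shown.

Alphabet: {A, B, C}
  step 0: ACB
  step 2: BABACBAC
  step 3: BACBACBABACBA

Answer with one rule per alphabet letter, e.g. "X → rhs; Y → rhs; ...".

A->C, B->BA, C->BA

  step 2 ⇒ step 3: BABACBAC ⇒ BA·C·BA·C·BA·BA·C·BA
    A ↦ C
    B ↦ BA
    C ↦ BA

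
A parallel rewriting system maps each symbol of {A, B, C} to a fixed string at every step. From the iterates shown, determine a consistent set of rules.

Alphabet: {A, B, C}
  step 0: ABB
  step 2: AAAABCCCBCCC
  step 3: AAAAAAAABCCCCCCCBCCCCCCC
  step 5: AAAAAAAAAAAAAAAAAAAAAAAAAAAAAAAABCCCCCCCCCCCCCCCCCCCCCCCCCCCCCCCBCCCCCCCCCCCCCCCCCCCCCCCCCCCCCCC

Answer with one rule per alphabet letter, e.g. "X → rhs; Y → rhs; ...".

  step 2 ⇒ step 3: AAAABCCCBCCC ⇒ AA·AA·AA·AA·BC·CC·CC·CC·BC·CC·CC·CC
    A ↦ AA
    B ↦ BC
    C ↦ CC

A->AA, B->BC, C->CC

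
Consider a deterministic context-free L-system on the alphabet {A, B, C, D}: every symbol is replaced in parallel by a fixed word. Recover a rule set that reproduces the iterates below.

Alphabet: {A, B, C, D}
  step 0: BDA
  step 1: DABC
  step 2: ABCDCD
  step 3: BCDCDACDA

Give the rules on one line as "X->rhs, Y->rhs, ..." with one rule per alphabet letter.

  step 2 ⇒ step 3: ABCDCD ⇒ BC·D·CD·A·CD·A
    A ↦ BC
    B ↦ D
    C ↦ CD
    D ↦ A

A->BC, B->D, C->CD, D->A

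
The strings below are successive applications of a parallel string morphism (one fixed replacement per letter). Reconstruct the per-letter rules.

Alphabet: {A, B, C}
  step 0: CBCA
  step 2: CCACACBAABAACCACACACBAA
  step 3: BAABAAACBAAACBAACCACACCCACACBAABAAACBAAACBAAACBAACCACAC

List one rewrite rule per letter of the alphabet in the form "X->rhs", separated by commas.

  step 2 ⇒ step 3: CCACACBAABAACCACACACBAA ⇒ BAA·BAA·AC·BAA·AC·BAA·CC·AC·AC·CC·AC·AC·BAA·BAA·AC·BAA·AC·BAA·AC·BAA·CC·AC·AC
    A ↦ AC
    B ↦ CC
    C ↦ BAA

A->AC, B->CC, C->BAA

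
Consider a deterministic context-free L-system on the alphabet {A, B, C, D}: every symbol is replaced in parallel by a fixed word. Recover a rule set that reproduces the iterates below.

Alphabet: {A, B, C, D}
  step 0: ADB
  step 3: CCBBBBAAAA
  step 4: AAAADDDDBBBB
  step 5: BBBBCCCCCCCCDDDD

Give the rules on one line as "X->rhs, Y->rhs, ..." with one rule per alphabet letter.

A->B, B->D, C->AA, D->CC

  step 4 ⇒ step 5: AAAADDDDBBBB ⇒ B·B·B·B·CC·CC·CC·CC·D·D·D·D
    A ↦ B
    B ↦ D
    D ↦ CC
  step 3 ⇒ step 4: CCBBBBAAAA ⇒ AA·AA·D·D·D·D·B·B·B·B
    C ↦ AA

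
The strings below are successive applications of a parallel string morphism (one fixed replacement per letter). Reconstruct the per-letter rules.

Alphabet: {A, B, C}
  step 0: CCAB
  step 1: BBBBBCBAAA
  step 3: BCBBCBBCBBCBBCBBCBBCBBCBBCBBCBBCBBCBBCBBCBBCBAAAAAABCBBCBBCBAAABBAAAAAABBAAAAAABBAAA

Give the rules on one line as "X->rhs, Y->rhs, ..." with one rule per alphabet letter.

  step 0 ⇒ step 1: CCAB ⇒ BB·BB·BCB·AAA
    A ↦ BCB
    B ↦ AAA
    C ↦ BB

A->BCB, B->AAA, C->BB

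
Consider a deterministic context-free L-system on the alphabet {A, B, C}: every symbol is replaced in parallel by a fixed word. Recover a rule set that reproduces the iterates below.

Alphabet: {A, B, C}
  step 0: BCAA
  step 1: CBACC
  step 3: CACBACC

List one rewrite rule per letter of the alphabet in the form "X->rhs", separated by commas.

  step 0 ⇒ step 1: BCAA ⇒ CB·A·C·C
    A ↦ C
    B ↦ CB
    C ↦ A

A->C, B->CB, C->A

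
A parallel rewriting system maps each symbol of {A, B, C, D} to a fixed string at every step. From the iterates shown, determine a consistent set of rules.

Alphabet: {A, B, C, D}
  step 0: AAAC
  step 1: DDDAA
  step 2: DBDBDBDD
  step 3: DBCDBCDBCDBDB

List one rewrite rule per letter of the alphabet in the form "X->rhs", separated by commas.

A->D, B->C, C->AA, D->DB

  step 2 ⇒ step 3: DBDBDBDD ⇒ DB·C·DB·C·DB·C·DB·DB
    B ↦ C
    D ↦ DB
  step 0 ⇒ step 1: AAAC ⇒ D·D·D·AA
    A ↦ D
  step 0 ⇒ step 1: AAAC ⇒ D·D·D·AA
    C ↦ AA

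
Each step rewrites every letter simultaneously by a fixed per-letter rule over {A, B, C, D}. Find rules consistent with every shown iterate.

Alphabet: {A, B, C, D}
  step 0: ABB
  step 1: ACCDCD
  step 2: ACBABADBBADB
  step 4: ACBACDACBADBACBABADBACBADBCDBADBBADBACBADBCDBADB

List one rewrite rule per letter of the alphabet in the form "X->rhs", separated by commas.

A->AC, B->CD, C->BA, D->DB

  step 1 ⇒ step 2: ACCDCD ⇒ AC·BA·BA·DB·BA·DB
    A ↦ AC
    C ↦ BA
    D ↦ DB
  step 0 ⇒ step 1: ABB ⇒ AC·CD·CD
    B ↦ CD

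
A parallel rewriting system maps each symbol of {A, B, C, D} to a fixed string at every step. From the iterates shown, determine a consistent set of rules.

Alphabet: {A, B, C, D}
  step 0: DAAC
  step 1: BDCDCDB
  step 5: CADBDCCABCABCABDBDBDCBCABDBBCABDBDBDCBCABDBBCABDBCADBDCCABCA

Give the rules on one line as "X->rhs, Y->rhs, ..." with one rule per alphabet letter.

A->DC, B->CA, C->DB, D->B

  step 0 ⇒ step 1: DAAC ⇒ B·DC·DC·DB
    A ↦ DC
    C ↦ DB
    D ↦ B
    B ↦ CA  (constrained at step 1)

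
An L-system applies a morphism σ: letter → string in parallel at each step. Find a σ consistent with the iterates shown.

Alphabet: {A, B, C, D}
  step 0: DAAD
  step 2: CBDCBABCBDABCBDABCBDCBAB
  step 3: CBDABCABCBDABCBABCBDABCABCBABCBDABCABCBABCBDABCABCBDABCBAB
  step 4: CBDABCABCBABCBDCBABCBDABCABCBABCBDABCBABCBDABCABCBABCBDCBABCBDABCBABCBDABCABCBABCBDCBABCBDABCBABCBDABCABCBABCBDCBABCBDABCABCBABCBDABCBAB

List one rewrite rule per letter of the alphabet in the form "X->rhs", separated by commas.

  step 3 ⇒ step 4: CBDABCABCBDABCBABCBDABCABCBABCBDABCABCBABCBDABCABCBDABCBAB ⇒ CBD·AB·CAB·CB·AB·CBD·CB·AB·CBD·AB·CAB·CB·AB·CBD·AB·CB·AB·CBD·AB·CAB·CB·AB·CBD·CB·AB·CBD·AB·CB·AB·CBD·AB·CAB·CB·AB·CBD·CB·AB·CBD·AB·CB·AB·CBD·AB·CAB·CB·AB·CBD·CB·AB·CBD·AB·CAB·CB·AB·CBD·AB·CB·AB
    A ↦ CB
    B ↦ AB
    C ↦ CBD
    D ↦ CAB

A->CB, B->AB, C->CBD, D->CAB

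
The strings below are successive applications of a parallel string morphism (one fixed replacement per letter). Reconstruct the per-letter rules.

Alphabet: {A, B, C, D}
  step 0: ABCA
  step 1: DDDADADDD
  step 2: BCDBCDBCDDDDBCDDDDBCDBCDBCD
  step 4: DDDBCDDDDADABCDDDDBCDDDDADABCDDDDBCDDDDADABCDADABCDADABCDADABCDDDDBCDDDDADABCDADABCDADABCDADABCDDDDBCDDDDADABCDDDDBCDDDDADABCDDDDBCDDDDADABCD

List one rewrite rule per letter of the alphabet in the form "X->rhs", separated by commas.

  step 1 ⇒ step 2: DDDADADDD ⇒ BCD·BCD·BCD·DDD·BCD·DDD·BCD·BCD·BCD
    A ↦ DDD
    D ↦ BCD
  step 0 ⇒ step 1: ABCA ⇒ DDD·A·DA·DDD
    B ↦ A
  step 0 ⇒ step 1: ABCA ⇒ DDD·A·DA·DDD
    C ↦ DA

A->DDD, B->A, C->DA, D->BCD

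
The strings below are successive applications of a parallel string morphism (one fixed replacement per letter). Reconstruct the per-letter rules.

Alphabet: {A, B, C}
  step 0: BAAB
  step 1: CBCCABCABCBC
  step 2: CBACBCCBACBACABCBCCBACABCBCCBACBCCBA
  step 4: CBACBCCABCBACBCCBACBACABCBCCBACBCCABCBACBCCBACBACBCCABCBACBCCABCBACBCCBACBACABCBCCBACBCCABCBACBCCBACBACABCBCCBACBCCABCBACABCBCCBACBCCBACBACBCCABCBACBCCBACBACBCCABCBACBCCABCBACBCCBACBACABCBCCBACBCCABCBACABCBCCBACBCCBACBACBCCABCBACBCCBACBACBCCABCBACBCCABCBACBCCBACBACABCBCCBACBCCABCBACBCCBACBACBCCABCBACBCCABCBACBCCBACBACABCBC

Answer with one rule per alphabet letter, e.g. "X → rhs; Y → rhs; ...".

  step 1 ⇒ step 2: CBCCABCABCBC ⇒ CBA·CBC·CBA·CBA·CAB·CBC·CBA·CAB·CBC·CBA·CBC·CBA
    A ↦ CAB
    B ↦ CBC
    C ↦ CBA

A->CAB, B->CBC, C->CBA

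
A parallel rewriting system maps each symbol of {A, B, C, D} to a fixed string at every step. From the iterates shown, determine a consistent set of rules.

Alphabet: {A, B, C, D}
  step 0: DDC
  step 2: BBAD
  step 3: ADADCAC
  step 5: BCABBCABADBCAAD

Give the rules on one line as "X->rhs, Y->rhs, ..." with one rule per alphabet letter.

  step 2 ⇒ step 3: BBAD ⇒ AD·AD·CA·C
    A ↦ CA
    B ↦ AD
    D ↦ C
    C ↦ B  (constrained at step 0)

A->CA, B->AD, C->B, D->C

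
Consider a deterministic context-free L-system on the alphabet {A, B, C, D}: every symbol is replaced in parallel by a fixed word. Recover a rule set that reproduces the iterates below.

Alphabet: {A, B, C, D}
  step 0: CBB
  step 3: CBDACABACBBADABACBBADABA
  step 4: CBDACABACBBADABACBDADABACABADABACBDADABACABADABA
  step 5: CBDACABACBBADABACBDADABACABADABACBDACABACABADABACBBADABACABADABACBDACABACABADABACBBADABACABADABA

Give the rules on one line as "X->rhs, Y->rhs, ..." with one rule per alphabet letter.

A->BA, B->DA, C->CB, D->CA

  step 4 ⇒ step 5: CBDACABACBBADABACBDADABACABADABACBDADABACABADABA ⇒ CB·DA·CA·BA·CB·BA·DA·BA·CB·DA·DA·BA·CA·BA·DA·BA·CB·DA·CA·BA·CA·BA·DA·BA·CB·BA·DA·BA·CA·BA·DA·BA·CB·DA·CA·BA·CA·BA·DA·BA·CB·BA·DA·BA·CA·BA·DA·BA
    A ↦ BA
    B ↦ DA
    C ↦ CB
    D ↦ CA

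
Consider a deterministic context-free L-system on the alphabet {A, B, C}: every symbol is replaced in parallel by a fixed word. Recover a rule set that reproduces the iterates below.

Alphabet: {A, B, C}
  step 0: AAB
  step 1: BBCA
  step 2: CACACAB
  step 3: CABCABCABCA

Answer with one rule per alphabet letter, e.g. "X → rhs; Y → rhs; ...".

  step 2 ⇒ step 3: CACACAB ⇒ CA·B·CA·B·CA·B·CA
    A ↦ B
    B ↦ CA
    C ↦ CA

A->B, B->CA, C->CA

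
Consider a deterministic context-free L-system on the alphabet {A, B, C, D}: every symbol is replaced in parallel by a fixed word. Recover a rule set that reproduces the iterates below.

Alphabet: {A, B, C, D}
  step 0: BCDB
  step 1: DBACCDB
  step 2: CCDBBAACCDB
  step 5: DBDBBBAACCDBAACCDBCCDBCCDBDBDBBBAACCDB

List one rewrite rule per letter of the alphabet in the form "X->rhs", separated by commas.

A->B, B->DB, C->A, D->CC

  step 1 ⇒ step 2: DBACCDB ⇒ CC·DB·B·A·A·CC·DB
    A ↦ B
    B ↦ DB
    C ↦ A
    D ↦ CC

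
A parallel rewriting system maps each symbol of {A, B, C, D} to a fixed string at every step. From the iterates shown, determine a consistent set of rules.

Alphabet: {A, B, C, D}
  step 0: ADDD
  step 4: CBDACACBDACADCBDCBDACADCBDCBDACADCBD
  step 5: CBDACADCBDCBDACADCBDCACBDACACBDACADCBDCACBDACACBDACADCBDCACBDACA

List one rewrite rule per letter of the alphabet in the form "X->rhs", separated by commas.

A->D, B->DA, C->CB, D->CA

  step 4 ⇒ step 5: CBDACACBDACADCBDCBDACADCBDCBDACADCBD ⇒ CB·DA·CA·D·CB·D·CB·DA·CA·D·CB·D·CA·CB·DA·CA·CB·DA·CA·D·CB·D·CA·CB·DA·CA·CB·DA·CA·D·CB·D·CA·CB·DA·CA
    A ↦ D
    B ↦ DA
    C ↦ CB
    D ↦ CA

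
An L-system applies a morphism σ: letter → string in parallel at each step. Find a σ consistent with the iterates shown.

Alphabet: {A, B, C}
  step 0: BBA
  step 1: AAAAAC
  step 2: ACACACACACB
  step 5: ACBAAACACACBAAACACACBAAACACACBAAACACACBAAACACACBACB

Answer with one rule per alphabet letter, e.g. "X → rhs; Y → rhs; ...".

A->AC, B->AA, C->B

  step 1 ⇒ step 2: AAAAAC ⇒ AC·AC·AC·AC·AC·B
    A ↦ AC
    C ↦ B
  step 0 ⇒ step 1: BBA ⇒ AA·AA·AC
    B ↦ AA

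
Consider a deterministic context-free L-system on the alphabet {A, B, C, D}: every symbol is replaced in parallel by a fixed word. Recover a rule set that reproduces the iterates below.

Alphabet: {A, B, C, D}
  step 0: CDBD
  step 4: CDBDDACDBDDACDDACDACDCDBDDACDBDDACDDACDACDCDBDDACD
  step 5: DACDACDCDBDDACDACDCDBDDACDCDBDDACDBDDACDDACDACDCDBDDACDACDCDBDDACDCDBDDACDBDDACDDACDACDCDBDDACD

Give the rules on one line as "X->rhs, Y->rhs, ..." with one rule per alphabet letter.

  step 4 ⇒ step 5: CDBDDACDBDDACDDACDACDCDBDDACDBDDACDDACDACDCDBDDACD ⇒ DA·CD·A·CD·CD·BD·DA·CD·A·CD·CD·BD·DA·CD·CD·BD·DA·CD·BD·DA·CD·DA·CD·A·CD·CD·BD·DA·CD·A·CD·CD·BD·DA·CD·CD·BD·DA·CD·BD·DA·CD·DA·CD·A·CD·CD·BD·DA·CD
    A ↦ BD
    B ↦ A
    C ↦ DA
    D ↦ CD

A->BD, B->A, C->DA, D->CD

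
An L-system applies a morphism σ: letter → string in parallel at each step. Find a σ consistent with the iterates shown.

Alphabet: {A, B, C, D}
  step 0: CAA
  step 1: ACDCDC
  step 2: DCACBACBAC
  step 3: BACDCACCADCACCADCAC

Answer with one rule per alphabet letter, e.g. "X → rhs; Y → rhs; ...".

  step 2 ⇒ step 3: DCACBACBAC ⇒ B·AC·DC·AC·CA·DC·AC·CA·DC·AC
    A ↦ DC
    B ↦ CA
    C ↦ AC
    D ↦ B

A->DC, B->CA, C->AC, D->B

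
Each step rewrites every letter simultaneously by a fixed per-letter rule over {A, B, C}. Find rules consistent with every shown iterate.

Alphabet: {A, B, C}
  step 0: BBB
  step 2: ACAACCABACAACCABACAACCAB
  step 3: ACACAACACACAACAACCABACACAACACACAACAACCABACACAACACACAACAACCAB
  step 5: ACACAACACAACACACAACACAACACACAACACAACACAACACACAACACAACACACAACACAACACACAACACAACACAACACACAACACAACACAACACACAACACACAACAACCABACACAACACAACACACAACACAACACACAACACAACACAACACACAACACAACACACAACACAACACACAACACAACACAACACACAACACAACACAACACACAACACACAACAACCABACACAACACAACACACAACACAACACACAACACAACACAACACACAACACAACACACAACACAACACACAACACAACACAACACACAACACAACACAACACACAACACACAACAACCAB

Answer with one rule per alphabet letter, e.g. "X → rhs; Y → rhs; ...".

A->AC, B->CAB, C->ACA

  step 2 ⇒ step 3: ACAACCABACAACCABACAACCAB ⇒ AC·ACA·AC·AC·ACA·ACA·AC·CAB·AC·ACA·AC·AC·ACA·ACA·AC·CAB·AC·ACA·AC·AC·ACA·ACA·AC·CAB
    A ↦ AC
    B ↦ CAB
    C ↦ ACA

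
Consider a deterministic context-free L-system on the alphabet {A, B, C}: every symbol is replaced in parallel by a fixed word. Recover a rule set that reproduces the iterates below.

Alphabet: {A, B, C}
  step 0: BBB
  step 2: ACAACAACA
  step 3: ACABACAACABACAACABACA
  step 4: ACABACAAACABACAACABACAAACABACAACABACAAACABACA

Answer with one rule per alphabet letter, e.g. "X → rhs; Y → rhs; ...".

  step 3 ⇒ step 4: ACABACAACABACAACABACA ⇒ ACA·B·ACA·A·ACA·B·ACA·ACA·B·ACA·A·ACA·B·ACA·ACA·B·ACA·A·ACA·B·ACA
    A ↦ ACA
    B ↦ A
    C ↦ B

A->ACA, B->A, C->B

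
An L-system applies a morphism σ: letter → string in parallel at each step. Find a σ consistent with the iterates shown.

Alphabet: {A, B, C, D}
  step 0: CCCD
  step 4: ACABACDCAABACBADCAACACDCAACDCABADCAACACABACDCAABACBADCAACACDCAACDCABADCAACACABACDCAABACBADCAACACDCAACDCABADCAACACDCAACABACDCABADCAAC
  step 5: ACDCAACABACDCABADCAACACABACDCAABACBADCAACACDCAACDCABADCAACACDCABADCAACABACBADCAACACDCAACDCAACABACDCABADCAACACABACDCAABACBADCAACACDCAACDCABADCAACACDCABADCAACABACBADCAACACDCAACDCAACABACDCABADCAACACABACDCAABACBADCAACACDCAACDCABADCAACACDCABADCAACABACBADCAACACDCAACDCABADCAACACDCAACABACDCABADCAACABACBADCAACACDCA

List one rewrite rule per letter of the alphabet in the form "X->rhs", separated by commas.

A->AC, B->AB, C->DCA, D->BA

  step 4 ⇒ step 5: ACABACDCAABACBADCAACACDCAACDCABADCAACACABACDCAABACBADCAACACDCAACDCABADCAACACABACDCAABACBADCAACACDCAACDCABADCAACACDCAACABACDCABADCAAC ⇒ AC·DCA·AC·AB·AC·DCA·BA·DCA·AC·AC·AB·AC·DCA·AB·AC·BA·DCA·AC·AC·DCA·AC·DCA·BA·DCA·AC·AC·DCA·BA·DCA·AC·AB·AC·BA·DCA·AC·AC·DCA·AC·DCA·AC·AB·AC·DCA·BA·DCA·AC·AC·AB·AC·DCA·AB·AC·BA·DCA·AC·AC·DCA·AC·DCA·BA·DCA·AC·AC·DCA·BA·DCA·AC·AB·AC·BA·DCA·AC·AC·DCA·AC·DCA·AC·AB·AC·DCA·BA·DCA·AC·AC·AB·AC·DCA·AB·AC·BA·DCA·AC·AC·DCA·AC·DCA·BA·DCA·AC·AC·DCA·BA·DCA·AC·AB·AC·BA·DCA·AC·AC·DCA·AC·DCA·BA·DCA·AC·AC·DCA·AC·AB·AC·DCA·BA·DCA·AC·AB·AC·BA·DCA·AC·AC·DCA
    A ↦ AC
    B ↦ AB
    C ↦ DCA
    D ↦ BA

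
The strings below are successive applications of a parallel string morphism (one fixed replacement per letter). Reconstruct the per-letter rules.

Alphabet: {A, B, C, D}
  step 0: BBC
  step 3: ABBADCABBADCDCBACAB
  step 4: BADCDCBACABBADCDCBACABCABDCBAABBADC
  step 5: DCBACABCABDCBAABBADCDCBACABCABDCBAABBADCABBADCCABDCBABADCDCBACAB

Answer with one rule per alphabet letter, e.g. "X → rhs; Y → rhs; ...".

  step 4 ⇒ step 5: BADCDCBACABBADCDCBACABCABDCBAABBADC ⇒ DC·BA·C·AB·C·AB·DC·BA·AB·BA·DC·DC·BA·C·AB·C·AB·DC·BA·AB·BA·DC·AB·BA·DC·C·AB·DC·BA·BA·DC·DC·BA·C·AB
    A ↦ BA
    B ↦ DC
    C ↦ AB
    D ↦ C

A->BA, B->DC, C->AB, D->C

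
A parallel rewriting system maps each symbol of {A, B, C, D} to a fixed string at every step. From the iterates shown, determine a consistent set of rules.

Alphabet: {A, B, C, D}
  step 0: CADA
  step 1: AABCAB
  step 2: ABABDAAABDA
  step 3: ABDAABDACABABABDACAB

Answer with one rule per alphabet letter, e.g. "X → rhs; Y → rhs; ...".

A->AB, B->DA, C->A, D->C

  step 2 ⇒ step 3: ABABDAAABDA ⇒ AB·DA·AB·DA·C·AB·AB·AB·DA·C·AB
    A ↦ AB
    B ↦ DA
    D ↦ C
  step 0 ⇒ step 1: CADA ⇒ A·AB·C·AB
    C ↦ A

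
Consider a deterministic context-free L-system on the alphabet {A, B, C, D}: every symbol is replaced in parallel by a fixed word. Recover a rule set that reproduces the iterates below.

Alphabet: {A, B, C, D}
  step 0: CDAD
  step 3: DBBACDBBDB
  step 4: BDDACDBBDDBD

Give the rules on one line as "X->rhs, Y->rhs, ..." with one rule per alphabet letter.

  step 3 ⇒ step 4: DBBACDBBDB ⇒ B·D·D·AC·DB·B·D·D·B·D
    A ↦ AC
    B ↦ D
    C ↦ DB
    D ↦ B

A->AC, B->D, C->DB, D->B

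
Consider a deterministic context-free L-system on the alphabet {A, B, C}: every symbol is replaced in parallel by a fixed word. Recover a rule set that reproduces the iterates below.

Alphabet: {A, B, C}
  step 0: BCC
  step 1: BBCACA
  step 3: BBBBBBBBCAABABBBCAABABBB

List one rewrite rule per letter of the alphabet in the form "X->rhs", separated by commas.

  step 0 ⇒ step 1: BCC ⇒ BB·CA·CA
    B ↦ BB
    C ↦ CA
    A ↦ AB  (constrained at step 1)

A->AB, B->BB, C->CA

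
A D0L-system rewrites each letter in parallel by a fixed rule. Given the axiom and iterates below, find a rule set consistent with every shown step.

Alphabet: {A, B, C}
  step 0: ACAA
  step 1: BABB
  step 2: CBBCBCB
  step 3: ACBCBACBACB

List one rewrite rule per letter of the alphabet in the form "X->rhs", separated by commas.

  step 2 ⇒ step 3: CBBCBCB ⇒ A·CB·CB·A·CB·A·CB
    B ↦ CB
    C ↦ A
  step 0 ⇒ step 1: ACAA ⇒ B·A·B·B
    A ↦ B

A->B, B->CB, C->A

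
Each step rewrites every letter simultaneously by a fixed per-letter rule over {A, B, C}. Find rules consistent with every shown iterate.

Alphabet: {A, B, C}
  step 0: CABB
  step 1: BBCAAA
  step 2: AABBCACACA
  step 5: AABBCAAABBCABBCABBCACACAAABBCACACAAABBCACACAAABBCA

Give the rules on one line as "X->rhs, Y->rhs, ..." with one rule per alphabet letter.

  step 1 ⇒ step 2: BBCAAA ⇒ A·A·BB·CA·CA·CA
    A ↦ CA
    B ↦ A
    C ↦ BB

A->CA, B->A, C->BB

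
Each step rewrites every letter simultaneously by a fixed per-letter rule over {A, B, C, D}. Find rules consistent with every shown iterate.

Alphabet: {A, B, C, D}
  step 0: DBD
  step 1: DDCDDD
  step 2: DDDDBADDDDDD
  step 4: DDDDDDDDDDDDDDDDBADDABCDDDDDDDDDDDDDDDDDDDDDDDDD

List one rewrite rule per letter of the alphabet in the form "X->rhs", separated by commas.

  step 1 ⇒ step 2: DDCDDD ⇒ DD·DD·BA·DD·DD·DD
    C ↦ BA
    D ↦ DD
    A ↦ AB  (constrained at step 2)
  step 0 ⇒ step 1: DBD ⇒ DD·CD·DD
    B ↦ CD

A->AB, B->CD, C->BA, D->DD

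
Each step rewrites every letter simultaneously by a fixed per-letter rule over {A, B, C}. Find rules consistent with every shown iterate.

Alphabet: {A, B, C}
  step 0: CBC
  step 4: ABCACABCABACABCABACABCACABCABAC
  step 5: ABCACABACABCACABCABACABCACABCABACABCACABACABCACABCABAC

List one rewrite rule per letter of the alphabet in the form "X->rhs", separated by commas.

A->AB, B->C, C->AC

  step 4 ⇒ step 5: ABCACABCABACABCABACABCACABCABAC ⇒ AB·C·AC·AB·AC·AB·C·AC·AB·C·AB·AC·AB·C·AC·AB·C·AB·AC·AB·C·AC·AB·AC·AB·C·AC·AB·C·AB·AC
    A ↦ AB
    B ↦ C
    C ↦ AC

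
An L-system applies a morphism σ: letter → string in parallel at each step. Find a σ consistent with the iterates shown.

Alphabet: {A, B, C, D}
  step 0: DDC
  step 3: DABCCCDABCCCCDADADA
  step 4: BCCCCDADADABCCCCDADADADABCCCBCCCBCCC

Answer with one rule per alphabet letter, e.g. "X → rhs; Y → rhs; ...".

A->CC, B->C, C->DA, D->BC

  step 3 ⇒ step 4: DABCCCDABCCCCDADADA ⇒ BC·CC·C·DA·DA·DA·BC·CC·C·DA·DA·DA·DA·BC·CC·BC·CC·BC·CC
    A ↦ CC
    B ↦ C
    C ↦ DA
    D ↦ BC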